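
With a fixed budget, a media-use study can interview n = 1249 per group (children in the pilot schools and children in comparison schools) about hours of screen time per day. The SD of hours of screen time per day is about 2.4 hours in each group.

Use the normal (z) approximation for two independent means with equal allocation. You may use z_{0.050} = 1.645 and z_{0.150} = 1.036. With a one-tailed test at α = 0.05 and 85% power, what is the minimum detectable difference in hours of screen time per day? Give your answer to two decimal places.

Minimum detectable difference ≈ 0.26 hours

δ = (z_α + z_β) · √((σ₁²+σ₂²)/n)
  = (1.645 + 1.036) · √(11.52/1249)
  = 2.681 · √0.00922
  = 2.681 · 0.0960
  = 0.2575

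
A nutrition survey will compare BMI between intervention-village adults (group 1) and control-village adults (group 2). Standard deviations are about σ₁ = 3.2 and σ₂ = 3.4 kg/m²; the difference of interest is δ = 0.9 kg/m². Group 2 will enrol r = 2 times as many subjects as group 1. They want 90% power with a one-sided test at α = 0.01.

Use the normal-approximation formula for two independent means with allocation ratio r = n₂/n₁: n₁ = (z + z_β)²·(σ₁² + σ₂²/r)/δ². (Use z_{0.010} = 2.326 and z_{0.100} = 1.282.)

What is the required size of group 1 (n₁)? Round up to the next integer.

n₁ = (z_α + z_β)² · (σ₁² + σ₂²/r) / δ²
   = (2.326 + 1.282)² · (3.2² + 3.4²/2) / 0.9²
   = 13.0177 · (10.24 + 5.78) / 0.81
   = 13.0177 · 16.02 / 0.81
   = 257.46
Round up → n₁ = 258; n₂ = r·n₁ = 2 × 258 = 516.

n₁ = 258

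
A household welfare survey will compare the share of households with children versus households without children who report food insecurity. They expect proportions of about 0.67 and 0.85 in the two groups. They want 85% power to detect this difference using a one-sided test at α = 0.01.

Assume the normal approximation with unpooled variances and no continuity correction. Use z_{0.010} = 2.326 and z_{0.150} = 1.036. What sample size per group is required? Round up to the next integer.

n = (z_α + z_β)² · [p₁(1−p₁) + p₂(1−p₂)] / (p₁ − p₂)²
  = (2.326 + 1.036)² · (0.67·0.33 + 0.85·0.15) / (-0.18)²
  = (3.362)² · (0.2211 + 0.1275) / 0.0324
  = 11.3030 · 0.3486 / 0.0324
  = 121.61
Round up → n = 122 per group.

n = 122 per group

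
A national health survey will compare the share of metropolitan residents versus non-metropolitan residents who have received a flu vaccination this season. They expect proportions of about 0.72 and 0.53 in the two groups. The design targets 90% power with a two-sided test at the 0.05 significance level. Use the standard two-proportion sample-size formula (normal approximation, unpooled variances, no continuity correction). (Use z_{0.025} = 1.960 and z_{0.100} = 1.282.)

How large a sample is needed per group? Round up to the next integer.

n = 132 per group

n = (z_{α/2} + z_β)² · [p₁(1−p₁) + p₂(1−p₂)] / (p₁ − p₂)²
  = (1.960 + 1.282)² · (0.72·0.28 + 0.53·0.47) / (0.19)²
  = (3.242)² · (0.2016 + 0.2491) / 0.0361
  = 10.5106 · 0.4507 / 0.0361
  = 131.22
Round up → n = 132 per group.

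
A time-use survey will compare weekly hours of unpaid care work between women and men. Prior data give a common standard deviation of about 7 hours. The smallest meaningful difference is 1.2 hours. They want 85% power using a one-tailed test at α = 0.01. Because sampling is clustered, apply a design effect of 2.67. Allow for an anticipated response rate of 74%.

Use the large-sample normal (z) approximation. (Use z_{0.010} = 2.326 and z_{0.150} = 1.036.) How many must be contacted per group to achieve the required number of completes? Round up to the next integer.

n = (z_α + z_β)² · (σ₁² + σ₂²) / δ²
  = (2.326 + 1.036)² · (2·7² = 98) / 1.2²
  = 11.3030 · 98 / 1.44
  = 769.23
Design effect: 2.67 × 769.23 = 2053.86.
Adjust for 74% response: 2053.86 / 0.74 = 2775.48.
Round up → n = 2776 per group.

n = 2776 per group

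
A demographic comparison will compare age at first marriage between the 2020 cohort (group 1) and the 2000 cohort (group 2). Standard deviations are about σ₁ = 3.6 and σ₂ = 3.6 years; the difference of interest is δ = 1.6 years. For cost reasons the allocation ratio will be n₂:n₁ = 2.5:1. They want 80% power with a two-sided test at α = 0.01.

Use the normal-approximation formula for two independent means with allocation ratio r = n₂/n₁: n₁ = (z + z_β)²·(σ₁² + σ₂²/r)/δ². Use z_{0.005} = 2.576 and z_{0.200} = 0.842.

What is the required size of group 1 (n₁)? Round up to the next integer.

n₁ = (z_{α/2} + z_β)² · (σ₁² + σ₂²/r) / δ²
   = (2.576 + 0.842)² · (3.6² + 3.6²/2.5) / 1.6²
   = 11.6827 · (12.96 + 5.184) / 2.56
   = 11.6827 · 18.144 / 2.56
   = 82.80
Round up → n₁ = 83; n₂ = r·n₁ = 2.5 × 83 = 208.

n₁ = 83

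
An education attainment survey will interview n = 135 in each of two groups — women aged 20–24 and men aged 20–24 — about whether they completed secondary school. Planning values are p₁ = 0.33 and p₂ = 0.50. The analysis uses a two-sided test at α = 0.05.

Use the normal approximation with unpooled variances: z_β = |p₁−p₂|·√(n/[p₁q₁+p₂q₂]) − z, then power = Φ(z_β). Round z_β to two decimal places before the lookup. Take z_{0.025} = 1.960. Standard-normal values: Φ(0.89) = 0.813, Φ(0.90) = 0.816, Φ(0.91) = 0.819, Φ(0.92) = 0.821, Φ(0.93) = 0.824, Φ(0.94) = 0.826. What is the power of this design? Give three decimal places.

Power ≈ 0.821

z_β = |p₁−p₂|·√(n/[p₁q₁+p₂q₂]) − z_{α/2}
    = 0.17 · √(135/0.4711) − 1.960
    = 0.17 · 16.9282 − 1.960
    = 2.8778 − 1.960 = 0.9178 → 0.92
Power = Φ(0.92) = 0.821.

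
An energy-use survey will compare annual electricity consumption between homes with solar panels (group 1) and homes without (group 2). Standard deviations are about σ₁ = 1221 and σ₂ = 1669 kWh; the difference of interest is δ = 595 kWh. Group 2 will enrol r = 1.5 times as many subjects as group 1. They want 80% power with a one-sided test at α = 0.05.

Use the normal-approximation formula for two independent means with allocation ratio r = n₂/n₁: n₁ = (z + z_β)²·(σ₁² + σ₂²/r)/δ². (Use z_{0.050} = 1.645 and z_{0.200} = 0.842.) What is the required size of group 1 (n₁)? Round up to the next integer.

n₁ = (z_α + z_β)² · (σ₁² + σ₂²/r) / δ²
   = (1.645 + 0.842)² · (1221² + 1669²/1.5) / 595²
   = 6.1852 · (1490841 + 1857040.7) / 354025
   = 6.1852 · 3347881.7 / 354025
   = 58.49
Round up → n₁ = 59; n₂ = r·n₁ = 1.5 × 59 = 89.

n₁ = 59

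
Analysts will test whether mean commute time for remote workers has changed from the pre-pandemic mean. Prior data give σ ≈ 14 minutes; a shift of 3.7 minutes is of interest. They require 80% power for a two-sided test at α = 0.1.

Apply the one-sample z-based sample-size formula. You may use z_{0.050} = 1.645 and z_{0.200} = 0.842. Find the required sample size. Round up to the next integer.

n = 89

n = (z_{α/2} + z_β)² · σ² / δ²
  = (1.645 + 0.842)² · 14² / 3.7²
  = 6.1852 · 196 / 13.69
  = 88.55
Round up → n = 89.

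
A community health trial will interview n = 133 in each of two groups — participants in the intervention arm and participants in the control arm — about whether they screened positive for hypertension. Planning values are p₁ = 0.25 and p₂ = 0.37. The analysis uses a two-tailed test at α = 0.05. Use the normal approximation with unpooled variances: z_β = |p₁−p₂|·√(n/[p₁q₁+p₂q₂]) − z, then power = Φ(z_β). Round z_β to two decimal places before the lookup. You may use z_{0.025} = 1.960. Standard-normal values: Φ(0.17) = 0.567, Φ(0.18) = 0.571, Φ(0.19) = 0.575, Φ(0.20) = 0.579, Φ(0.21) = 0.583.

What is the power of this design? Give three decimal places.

z_β = |p₁−p₂|·√(n/[p₁q₁+p₂q₂]) − z_{α/2}
    = 0.12 · √(133/0.4206) − 1.960
    = 0.12 · 17.7824 − 1.960
    = 2.1339 − 1.960 = 0.1739 → 0.17
Power = Φ(0.17) = 0.567.

Power ≈ 0.567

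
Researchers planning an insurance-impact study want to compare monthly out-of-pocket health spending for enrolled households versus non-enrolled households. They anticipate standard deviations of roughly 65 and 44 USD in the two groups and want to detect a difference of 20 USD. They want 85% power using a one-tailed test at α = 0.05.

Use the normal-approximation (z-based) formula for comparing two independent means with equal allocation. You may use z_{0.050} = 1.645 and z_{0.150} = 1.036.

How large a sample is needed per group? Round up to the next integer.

n = 111 per group

n = (z_α + z_β)² · (σ₁² + σ₂²) / δ²
  = (1.645 + 1.036)² · (65² + 44² = 6161) / 20²
  = 7.1878 · 6161 / 400
  = 110.71
Round up → n = 111 per group.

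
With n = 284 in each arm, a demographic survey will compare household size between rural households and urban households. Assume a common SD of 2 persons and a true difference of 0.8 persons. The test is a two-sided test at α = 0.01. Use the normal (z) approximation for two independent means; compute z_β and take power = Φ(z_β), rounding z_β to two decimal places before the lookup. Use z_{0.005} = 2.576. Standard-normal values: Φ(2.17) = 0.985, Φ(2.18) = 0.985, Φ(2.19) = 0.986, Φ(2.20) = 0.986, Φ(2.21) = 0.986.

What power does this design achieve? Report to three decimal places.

z_β = δ·√(n/(σ₁²+σ₂²)) − z_{α/2}
    = 0.8 · √(284/8) − 2.576
    = 0.8 · 5.95819 − 2.576
    = 4.7666 − 2.576 = 2.1906 → 2.19
Power = Φ(2.19) = 0.986.

Power ≈ 0.986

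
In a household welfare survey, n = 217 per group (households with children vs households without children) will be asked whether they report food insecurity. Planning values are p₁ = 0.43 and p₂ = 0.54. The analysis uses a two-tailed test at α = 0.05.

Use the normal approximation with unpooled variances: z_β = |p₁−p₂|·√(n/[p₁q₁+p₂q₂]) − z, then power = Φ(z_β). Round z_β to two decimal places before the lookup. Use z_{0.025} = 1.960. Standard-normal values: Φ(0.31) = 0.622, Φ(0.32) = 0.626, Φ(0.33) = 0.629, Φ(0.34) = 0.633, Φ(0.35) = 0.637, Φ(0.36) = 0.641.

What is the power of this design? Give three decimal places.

z_β = |p₁−p₂|·√(n/[p₁q₁+p₂q₂]) − z_{α/2}
    = 0.11 · √(217/0.4935) − 1.960
    = 0.11 · 20.9694 − 1.960
    = 2.3066 − 1.960 = 0.3466 → 0.35
Power = Φ(0.35) = 0.637.

Power ≈ 0.637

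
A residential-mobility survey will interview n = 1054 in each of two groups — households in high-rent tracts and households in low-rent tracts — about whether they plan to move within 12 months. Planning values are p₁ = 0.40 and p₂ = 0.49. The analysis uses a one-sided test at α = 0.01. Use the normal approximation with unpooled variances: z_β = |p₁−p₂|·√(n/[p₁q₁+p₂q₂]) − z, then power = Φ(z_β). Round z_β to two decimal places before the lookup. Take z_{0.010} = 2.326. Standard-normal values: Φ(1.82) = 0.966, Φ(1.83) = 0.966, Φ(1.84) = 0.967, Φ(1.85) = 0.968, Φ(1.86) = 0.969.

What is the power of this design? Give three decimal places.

z_β = |p₁−p₂|·√(n/[p₁q₁+p₂q₂]) − z_α
    = 0.09 · √(1054/0.4899) − 2.326
    = 0.09 · 46.3838 − 2.326
    = 4.1745 − 2.326 = 1.8485 → 1.85
Power = Φ(1.85) = 0.968.

Power ≈ 0.968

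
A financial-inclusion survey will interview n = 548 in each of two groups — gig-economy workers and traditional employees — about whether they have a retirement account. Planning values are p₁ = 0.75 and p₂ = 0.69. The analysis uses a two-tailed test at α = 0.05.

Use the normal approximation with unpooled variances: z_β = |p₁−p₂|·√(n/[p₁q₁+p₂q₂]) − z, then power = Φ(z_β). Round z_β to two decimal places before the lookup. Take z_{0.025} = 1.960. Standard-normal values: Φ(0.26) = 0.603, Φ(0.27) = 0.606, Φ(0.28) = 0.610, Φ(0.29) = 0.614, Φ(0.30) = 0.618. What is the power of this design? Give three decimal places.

Power ≈ 0.603

z_β = |p₁−p₂|·√(n/[p₁q₁+p₂q₂]) − z_{α/2}
    = 0.06 · √(548/0.4014) − 1.960
    = 0.06 · 36.9489 − 1.960
    = 2.2169 − 1.960 = 0.2569 → 0.26
Power = Φ(0.26) = 0.603.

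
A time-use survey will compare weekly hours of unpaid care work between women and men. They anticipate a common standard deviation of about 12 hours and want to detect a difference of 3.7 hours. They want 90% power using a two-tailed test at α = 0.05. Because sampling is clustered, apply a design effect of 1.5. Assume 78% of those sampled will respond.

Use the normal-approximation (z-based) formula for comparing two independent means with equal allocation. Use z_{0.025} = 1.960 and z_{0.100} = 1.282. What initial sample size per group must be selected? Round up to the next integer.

n = 426 per group

n = (z_{α/2} + z_β)² · (σ₁² + σ₂²) / δ²
  = (1.960 + 1.282)² · (2·12² = 288) / 3.7²
  = 10.5106 · 288 / 13.69
  = 221.11
Design effect: 1.5 × 221.11 = 331.67.
Adjust for 78% response: 331.67 / 0.78 = 425.22.
Round up → n = 426 per group.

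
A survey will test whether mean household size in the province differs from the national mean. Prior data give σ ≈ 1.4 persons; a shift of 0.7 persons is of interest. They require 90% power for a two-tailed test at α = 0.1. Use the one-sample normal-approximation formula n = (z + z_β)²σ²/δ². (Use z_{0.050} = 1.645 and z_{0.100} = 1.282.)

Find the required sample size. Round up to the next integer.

n = (z_{α/2} + z_β)² · σ² / δ²
  = (1.645 + 1.282)² · 1.4² / 0.7²
  = 8.5673 · 1.96 / 0.49
  = 34.27
Round up → n = 35.

n = 35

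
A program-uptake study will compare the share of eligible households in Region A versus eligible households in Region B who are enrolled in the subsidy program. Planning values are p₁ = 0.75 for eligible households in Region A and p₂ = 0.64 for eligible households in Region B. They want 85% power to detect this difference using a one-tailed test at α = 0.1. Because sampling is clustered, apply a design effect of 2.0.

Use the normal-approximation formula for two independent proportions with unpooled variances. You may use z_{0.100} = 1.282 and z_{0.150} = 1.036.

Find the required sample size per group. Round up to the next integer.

n = 372 per group

n = (z_α + z_β)² · [p₁(1−p₁) + p₂(1−p₂)] / (p₁ − p₂)²
  = (1.282 + 1.036)² · (0.75·0.25 + 0.64·0.36) / (0.11)²
  = (2.318)² · (0.1875 + 0.2304) / 0.0121
  = 5.3731 · 0.4179 / 0.0121
  = 185.57
Design effect: 2.0 × 185.57 = 371.15.
Round up → n = 372 per group.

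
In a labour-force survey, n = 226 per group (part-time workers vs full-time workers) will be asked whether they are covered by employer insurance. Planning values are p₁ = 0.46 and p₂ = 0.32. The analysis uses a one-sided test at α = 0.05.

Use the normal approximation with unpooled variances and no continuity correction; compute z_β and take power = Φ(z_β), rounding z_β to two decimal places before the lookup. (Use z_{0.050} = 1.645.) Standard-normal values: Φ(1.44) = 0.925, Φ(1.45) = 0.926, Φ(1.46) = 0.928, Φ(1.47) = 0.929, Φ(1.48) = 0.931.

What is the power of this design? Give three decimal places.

z_β = |p₁−p₂|·√(n/[p₁q₁+p₂q₂]) − z_α
    = 0.14 · √(226/0.4660) − 1.645
    = 0.14 · 22.0222 − 1.645
    = 3.0831 − 1.645 = 1.4381 → 1.44
Power = Φ(1.44) = 0.925.

Power ≈ 0.925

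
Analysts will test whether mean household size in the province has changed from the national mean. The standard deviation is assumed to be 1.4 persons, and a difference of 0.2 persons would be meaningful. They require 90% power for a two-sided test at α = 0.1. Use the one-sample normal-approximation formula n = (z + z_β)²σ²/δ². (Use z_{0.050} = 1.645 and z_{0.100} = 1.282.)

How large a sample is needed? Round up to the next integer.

n = 420

n = (z_{α/2} + z_β)² · σ² / δ²
  = (1.645 + 1.282)² · 1.4² / 0.2²
  = 8.5673 · 1.96 / 0.04
  = 419.80
Round up → n = 420.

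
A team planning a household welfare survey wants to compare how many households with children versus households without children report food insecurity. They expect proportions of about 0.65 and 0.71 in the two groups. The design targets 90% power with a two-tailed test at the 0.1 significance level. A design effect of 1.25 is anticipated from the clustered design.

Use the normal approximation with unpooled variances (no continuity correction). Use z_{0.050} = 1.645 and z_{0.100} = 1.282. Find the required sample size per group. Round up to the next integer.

n = (z_{α/2} + z_β)² · [p₁(1−p₁) + p₂(1−p₂)] / (p₁ − p₂)²
  = (1.645 + 1.282)² · (0.65·0.35 + 0.71·0.29) / (-0.06)²
  = (2.927)² · (0.2275 + 0.2059) / 0.0036
  = 8.5673 · 0.4334 / 0.0036
  = 1031.41
Design effect: 1.25 × 1031.41 = 1289.26.
Round up → n = 1290 per group.

n = 1290 per group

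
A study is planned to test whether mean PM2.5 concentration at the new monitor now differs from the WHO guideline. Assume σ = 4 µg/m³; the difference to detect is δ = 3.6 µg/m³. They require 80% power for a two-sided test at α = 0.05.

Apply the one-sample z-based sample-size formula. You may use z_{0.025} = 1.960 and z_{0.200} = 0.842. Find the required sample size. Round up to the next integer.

n = (z_{α/2} + z_β)² · σ² / δ²
  = (1.960 + 0.842)² · 4² / 3.6²
  = 7.8512 · 16 / 12.96
  = 9.69
Round up → n = 10.

n = 10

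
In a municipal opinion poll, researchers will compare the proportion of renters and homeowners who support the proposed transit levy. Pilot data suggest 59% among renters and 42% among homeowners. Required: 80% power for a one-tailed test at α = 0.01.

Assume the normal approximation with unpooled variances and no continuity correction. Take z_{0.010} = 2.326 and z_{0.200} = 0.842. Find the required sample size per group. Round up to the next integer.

n = 169 per group

n = (z_α + z_β)² · [p₁(1−p₁) + p₂(1−p₂)] / (p₁ − p₂)²
  = (2.326 + 0.842)² · (0.59·0.41 + 0.42·0.58) / (0.17)²
  = (3.168)² · (0.2419 + 0.2436) / 0.0289
  = 10.0362 · 0.4855 / 0.0289
  = 168.60
Round up → n = 169 per group.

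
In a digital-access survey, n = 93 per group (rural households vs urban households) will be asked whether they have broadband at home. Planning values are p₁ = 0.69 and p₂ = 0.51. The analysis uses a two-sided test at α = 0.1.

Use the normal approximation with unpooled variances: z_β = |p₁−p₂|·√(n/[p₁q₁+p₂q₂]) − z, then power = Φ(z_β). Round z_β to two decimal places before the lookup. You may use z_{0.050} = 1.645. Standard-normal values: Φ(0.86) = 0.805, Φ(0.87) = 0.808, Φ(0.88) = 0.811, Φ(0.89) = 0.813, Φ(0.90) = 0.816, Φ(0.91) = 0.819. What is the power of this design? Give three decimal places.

z_β = |p₁−p₂|·√(n/[p₁q₁+p₂q₂]) − z_{α/2}
    = 0.18 · √(93/0.4638) − 1.645
    = 0.18 · 14.1604 − 1.645
    = 2.5489 − 1.645 = 0.9039 → 0.90
Power = Φ(0.90) = 0.816.

Power ≈ 0.816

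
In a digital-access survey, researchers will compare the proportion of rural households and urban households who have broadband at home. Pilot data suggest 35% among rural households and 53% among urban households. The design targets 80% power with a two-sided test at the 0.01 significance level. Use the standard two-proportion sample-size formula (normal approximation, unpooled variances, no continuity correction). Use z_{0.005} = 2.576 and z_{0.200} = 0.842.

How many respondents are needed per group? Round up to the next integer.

n = (z_{α/2} + z_β)² · [p₁(1−p₁) + p₂(1−p₂)] / (p₁ − p₂)²
  = (2.576 + 0.842)² · (0.35·0.65 + 0.53·0.47) / (-0.18)²
  = (3.418)² · (0.2275 + 0.2491) / 0.0324
  = 11.6827 · 0.4766 / 0.0324
  = 171.85
Round up → n = 172 per group.

n = 172 per group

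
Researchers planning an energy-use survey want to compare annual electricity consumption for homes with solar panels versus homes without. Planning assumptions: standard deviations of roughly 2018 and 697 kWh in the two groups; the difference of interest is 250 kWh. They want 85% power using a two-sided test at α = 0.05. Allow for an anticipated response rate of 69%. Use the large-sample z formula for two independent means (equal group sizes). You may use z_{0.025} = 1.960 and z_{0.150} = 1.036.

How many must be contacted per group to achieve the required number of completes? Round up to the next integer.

n = (z_{α/2} + z_β)² · (σ₁² + σ₂²) / δ²
  = (1.960 + 1.036)² · (2018² + 697² = 4558133) / 250²
  = 8.9760 · 4558133 / 62500
  = 654.62
Adjust for 69% response: 654.62 / 0.69 = 948.73.
Round up → n = 949 per group.

n = 949 per group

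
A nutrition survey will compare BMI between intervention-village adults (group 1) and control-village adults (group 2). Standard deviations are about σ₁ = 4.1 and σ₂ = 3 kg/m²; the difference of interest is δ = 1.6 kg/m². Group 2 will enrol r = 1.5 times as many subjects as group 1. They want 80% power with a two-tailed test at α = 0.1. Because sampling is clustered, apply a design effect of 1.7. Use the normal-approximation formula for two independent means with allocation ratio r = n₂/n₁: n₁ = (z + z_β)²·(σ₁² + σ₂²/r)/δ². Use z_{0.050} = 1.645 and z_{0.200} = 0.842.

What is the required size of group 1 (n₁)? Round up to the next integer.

n₁ = 94

n₁ = (z_{α/2} + z_β)² · (σ₁² + σ₂²/r) / δ²
   = (1.645 + 0.842)² · (4.1² + 3²/1.5) / 1.6²
   = 6.1852 · (16.81 + 6) / 2.56
   = 6.1852 · 22.81 / 2.56
   = 55.11
Design effect: 1.7 × 55.11 = 93.69.
Round up → n₁ = 94; n₂ = r·n₁ = 1.5 × 94 = 141.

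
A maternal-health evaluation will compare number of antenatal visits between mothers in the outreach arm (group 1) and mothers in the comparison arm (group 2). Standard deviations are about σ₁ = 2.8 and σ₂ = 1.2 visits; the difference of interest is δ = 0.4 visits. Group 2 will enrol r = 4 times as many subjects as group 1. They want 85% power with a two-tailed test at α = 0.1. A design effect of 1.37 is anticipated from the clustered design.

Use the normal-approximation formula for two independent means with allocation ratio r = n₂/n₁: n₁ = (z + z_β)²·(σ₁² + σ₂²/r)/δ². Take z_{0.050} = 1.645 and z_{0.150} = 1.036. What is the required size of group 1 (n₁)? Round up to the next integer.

n₁ = 505

n₁ = (z_{α/2} + z_β)² · (σ₁² + σ₂²/r) / δ²
   = (1.645 + 1.036)² · (2.8² + 1.2²/4) / 0.4²
   = 7.1878 · (7.84 + 0.36) / 0.16
   = 7.1878 · 8.2 / 0.16
   = 368.37
Design effect: 1.37 × 368.37 = 504.67.
Round up → n₁ = 505; n₂ = r·n₁ = 4 × 505 = 2020.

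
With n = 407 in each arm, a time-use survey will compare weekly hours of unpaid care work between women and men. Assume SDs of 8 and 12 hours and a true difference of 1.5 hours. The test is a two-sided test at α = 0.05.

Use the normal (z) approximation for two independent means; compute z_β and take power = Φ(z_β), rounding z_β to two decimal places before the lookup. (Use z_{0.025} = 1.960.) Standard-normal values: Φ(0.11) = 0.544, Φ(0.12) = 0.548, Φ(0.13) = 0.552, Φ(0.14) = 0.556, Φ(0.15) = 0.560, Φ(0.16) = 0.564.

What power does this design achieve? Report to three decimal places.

z_β = δ·√(n/(σ₁²+σ₂²)) − z_{α/2}
    = 1.5 · √(407/208) − 1.960
    = 1.5 · 1.39883 − 1.960
    = 2.0982 − 1.960 = 0.1382 → 0.14
Power = Φ(0.14) = 0.556.

Power ≈ 0.556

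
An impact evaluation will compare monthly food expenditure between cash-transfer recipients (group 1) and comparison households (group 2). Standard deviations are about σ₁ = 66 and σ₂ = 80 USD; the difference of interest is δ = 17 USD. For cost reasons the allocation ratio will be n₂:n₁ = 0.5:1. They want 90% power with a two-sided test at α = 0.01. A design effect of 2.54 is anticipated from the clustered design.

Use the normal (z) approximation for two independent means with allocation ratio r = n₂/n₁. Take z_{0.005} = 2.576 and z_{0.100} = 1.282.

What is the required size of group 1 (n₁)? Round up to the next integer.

n₁ = (z_{α/2} + z_β)² · (σ₁² + σ₂²/r) / δ²
   = (2.576 + 1.282)² · (66² + 80²/0.5) / 17²
   = 14.8842 · (4356 + 12800) / 289
   = 14.8842 · 17156 / 289
   = 883.57
Design effect: 2.54 × 883.57 = 2244.28.
Round up → n₁ = 2245; n₂ = r·n₁ = 0.5 × 2245 = 1123.

n₁ = 2245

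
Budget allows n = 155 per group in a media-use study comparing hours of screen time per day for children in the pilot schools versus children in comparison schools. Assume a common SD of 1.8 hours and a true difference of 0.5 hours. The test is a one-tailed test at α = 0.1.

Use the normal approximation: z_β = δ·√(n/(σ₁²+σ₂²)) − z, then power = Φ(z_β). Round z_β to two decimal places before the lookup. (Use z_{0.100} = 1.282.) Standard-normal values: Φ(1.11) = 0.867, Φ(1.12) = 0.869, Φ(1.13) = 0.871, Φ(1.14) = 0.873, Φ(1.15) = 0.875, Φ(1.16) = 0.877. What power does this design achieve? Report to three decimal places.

z_β = δ·√(n/(σ₁²+σ₂²)) − z_α
    = 0.5 · √(155/6.48) − 1.282
    = 0.5 · 4.89078 − 1.282
    = 2.4454 − 1.282 = 1.1634 → 1.16
Power = Φ(1.16) = 0.877.

Power ≈ 0.877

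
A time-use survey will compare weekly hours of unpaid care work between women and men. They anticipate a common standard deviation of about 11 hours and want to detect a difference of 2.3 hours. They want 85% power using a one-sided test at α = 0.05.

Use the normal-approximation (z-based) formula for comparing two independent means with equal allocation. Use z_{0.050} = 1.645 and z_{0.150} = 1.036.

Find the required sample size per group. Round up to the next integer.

n = 329 per group

n = (z_α + z_β)² · (σ₁² + σ₂²) / δ²
  = (1.645 + 1.036)² · (2·11² = 242) / 2.3²
  = 7.1878 · 242 / 5.29
  = 328.82
Round up → n = 329 per group.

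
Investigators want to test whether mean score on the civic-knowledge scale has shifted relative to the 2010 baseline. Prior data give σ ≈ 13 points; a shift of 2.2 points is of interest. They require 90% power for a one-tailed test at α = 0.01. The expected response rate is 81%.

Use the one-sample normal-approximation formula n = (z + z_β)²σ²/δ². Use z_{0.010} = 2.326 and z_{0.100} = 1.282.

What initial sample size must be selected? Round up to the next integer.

n = 562

n = (z_α + z_β)² · σ² / δ²
  = (2.326 + 1.282)² · 13² / 2.2²
  = 13.0177 · 169 / 4.84
  = 454.54
Adjust for 81% response: 454.54 / 0.81 = 561.16.
Round up → n = 562.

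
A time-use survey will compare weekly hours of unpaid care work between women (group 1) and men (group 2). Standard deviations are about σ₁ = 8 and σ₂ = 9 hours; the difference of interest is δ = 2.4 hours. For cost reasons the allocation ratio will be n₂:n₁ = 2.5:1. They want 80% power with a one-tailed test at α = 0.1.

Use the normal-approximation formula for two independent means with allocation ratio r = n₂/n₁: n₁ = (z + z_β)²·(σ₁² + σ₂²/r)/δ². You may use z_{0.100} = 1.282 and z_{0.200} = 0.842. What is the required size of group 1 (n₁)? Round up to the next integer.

n₁ = 76

n₁ = (z_α + z_β)² · (σ₁² + σ₂²/r) / δ²
   = (1.282 + 0.842)² · (8² + 9²/2.5) / 2.4²
   = 4.5114 · (64 + 32.4) / 5.76
   = 4.5114 · 96.4 / 5.76
   = 75.50
Round up → n₁ = 76; n₂ = r·n₁ = 2.5 × 76 = 190.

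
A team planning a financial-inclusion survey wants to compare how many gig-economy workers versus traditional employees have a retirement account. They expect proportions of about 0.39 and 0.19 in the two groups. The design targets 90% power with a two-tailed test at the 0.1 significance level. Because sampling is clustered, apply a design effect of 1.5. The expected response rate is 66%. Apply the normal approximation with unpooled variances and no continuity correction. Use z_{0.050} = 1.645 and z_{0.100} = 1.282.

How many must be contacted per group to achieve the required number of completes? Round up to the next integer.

n = (z_{α/2} + z_β)² · [p₁(1−p₁) + p₂(1−p₂)] / (p₁ − p₂)²
  = (1.645 + 1.282)² · (0.39·0.61 + 0.19·0.81) / (0.20)²
  = (2.927)² · (0.2379 + 0.1539) / 0.0400
  = 8.5673 · 0.3918 / 0.0400
  = 83.92
Design effect: 1.5 × 83.92 = 125.88.
Adjust for 66% response: 125.88 / 0.66 = 190.72.
Round up → n = 191 per group.

n = 191 per group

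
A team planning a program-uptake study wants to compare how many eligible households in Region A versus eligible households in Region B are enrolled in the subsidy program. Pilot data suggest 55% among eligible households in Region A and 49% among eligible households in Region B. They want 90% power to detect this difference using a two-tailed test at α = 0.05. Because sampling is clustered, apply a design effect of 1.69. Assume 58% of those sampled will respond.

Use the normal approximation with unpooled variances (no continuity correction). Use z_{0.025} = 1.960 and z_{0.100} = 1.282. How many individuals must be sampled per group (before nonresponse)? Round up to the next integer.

n = 4232 per group

n = (z_{α/2} + z_β)² · [p₁(1−p₁) + p₂(1−p₂)] / (p₁ − p₂)²
  = (1.960 + 1.282)² · (0.55·0.45 + 0.49·0.51) / (0.06)²
  = (3.242)² · (0.2475 + 0.2499) / 0.0036
  = 10.5106 · 0.4974 / 0.0036
  = 1452.21
Design effect: 1.69 × 1452.21 = 2454.23.
Adjust for 58% response: 2454.23 / 0.58 = 4231.44.
Round up → n = 4232 per group.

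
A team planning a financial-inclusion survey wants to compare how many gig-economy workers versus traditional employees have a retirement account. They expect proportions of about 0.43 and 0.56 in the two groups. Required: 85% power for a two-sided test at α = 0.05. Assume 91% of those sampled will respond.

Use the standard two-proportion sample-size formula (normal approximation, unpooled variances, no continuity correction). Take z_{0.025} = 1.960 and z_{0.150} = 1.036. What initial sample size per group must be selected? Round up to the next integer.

n = (z_{α/2} + z_β)² · [p₁(1−p₁) + p₂(1−p₂)] / (p₁ − p₂)²
  = (1.960 + 1.036)² · (0.43·0.57 + 0.56·0.44) / (-0.13)²
  = (2.996)² · (0.2451 + 0.2464) / 0.0169
  = 8.9760 · 0.4915 / 0.0169
  = 261.05
Adjust for 91% response: 261.05 / 0.91 = 286.87.
Round up → n = 287 per group.

n = 287 per group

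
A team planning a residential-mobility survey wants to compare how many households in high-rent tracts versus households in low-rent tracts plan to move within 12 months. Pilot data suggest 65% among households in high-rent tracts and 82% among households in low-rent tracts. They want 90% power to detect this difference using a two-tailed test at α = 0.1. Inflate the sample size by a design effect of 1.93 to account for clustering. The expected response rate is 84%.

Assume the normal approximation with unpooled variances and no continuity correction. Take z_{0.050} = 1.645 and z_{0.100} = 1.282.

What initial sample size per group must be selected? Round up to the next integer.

n = 256 per group

n = (z_{α/2} + z_β)² · [p₁(1−p₁) + p₂(1−p₂)] / (p₁ − p₂)²
  = (1.645 + 1.282)² · (0.65·0.35 + 0.82·0.18) / (-0.17)²
  = (2.927)² · (0.2275 + 0.1476) / 0.0289
  = 8.5673 · 0.3751 / 0.0289
  = 111.20
Design effect: 1.93 × 111.20 = 214.61.
Adjust for 84% response: 214.61 / 0.84 = 255.49.
Round up → n = 256 per group.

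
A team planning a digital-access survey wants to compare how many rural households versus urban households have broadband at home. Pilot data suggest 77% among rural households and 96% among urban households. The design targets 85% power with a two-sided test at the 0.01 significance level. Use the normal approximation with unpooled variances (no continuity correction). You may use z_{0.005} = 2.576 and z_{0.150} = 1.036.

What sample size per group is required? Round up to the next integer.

n = (z_{α/2} + z_β)² · [p₁(1−p₁) + p₂(1−p₂)] / (p₁ − p₂)²
  = (2.576 + 1.036)² · (0.77·0.23 + 0.96·0.04) / (-0.19)²
  = (3.612)² · (0.1771 + 0.0384) / 0.0361
  = 13.0465 · 0.2155 / 0.0361
  = 77.88
Round up → n = 78 per group.

n = 78 per group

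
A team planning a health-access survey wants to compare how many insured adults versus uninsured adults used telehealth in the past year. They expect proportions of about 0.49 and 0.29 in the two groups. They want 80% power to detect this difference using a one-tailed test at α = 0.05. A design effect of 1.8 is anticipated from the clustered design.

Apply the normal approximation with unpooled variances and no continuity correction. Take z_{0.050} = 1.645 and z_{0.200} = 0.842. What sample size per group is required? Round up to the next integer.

n = (z_α + z_β)² · [p₁(1−p₁) + p₂(1−p₂)] / (p₁ − p₂)²
  = (1.645 + 0.842)² · (0.49·0.51 + 0.29·0.71) / (0.20)²
  = (2.487)² · (0.2499 + 0.2059) / 0.0400
  = 6.1852 · 0.4558 / 0.0400
  = 70.48
Design effect: 1.8 × 70.48 = 126.86.
Round up → n = 127 per group.

n = 127 per group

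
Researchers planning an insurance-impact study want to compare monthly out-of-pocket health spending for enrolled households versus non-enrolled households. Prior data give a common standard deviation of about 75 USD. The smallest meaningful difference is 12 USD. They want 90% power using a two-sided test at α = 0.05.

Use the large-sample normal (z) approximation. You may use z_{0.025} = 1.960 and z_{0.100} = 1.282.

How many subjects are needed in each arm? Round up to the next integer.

n = 822 per group

n = (z_{α/2} + z_β)² · (σ₁² + σ₂²) / δ²
  = (1.960 + 1.282)² · (2·75² = 11250) / 12²
  = 10.5106 · 11250 / 144
  = 821.14
Round up → n = 822 per group.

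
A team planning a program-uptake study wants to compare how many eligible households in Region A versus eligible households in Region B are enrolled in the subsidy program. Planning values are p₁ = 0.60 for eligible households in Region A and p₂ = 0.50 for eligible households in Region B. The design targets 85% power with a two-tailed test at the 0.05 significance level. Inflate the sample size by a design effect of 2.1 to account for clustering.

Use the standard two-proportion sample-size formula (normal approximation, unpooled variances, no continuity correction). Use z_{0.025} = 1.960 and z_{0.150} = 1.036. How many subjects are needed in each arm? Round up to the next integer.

n = 924 per group

n = (z_{α/2} + z_β)² · [p₁(1−p₁) + p₂(1−p₂)] / (p₁ − p₂)²
  = (1.960 + 1.036)² · (0.60·0.40 + 0.50·0.50) / (0.10)²
  = (2.996)² · (0.2400 + 0.2500) / 0.0100
  = 8.9760 · 0.4900 / 0.0100
  = 439.82
Design effect: 2.1 × 439.82 = 923.63.
Round up → n = 924 per group.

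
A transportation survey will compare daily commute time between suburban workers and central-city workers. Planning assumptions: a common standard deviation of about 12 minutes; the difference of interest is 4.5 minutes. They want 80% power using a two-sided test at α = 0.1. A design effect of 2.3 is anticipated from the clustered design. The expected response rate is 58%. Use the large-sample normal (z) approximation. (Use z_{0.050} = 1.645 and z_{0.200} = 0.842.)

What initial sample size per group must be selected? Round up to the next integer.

n = (z_{α/2} + z_β)² · (σ₁² + σ₂²) / δ²
  = (1.645 + 0.842)² · (2·12² = 288) / 4.5²
  = 6.1852 · 288 / 20.25
  = 87.97
Design effect: 2.3 × 87.97 = 202.32.
Adjust for 58% response: 202.32 / 0.58 = 348.83.
Round up → n = 349 per group.

n = 349 per group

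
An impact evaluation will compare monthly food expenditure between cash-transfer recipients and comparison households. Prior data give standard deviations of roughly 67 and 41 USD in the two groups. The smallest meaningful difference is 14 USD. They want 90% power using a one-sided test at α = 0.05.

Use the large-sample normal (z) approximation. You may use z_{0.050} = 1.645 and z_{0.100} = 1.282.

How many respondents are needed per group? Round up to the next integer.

n = 270 per group

n = (z_α + z_β)² · (σ₁² + σ₂²) / δ²
  = (1.645 + 1.282)² · (67² + 41² = 6170) / 14²
  = 8.5673 · 6170 / 196
  = 269.70
Round up → n = 270 per group.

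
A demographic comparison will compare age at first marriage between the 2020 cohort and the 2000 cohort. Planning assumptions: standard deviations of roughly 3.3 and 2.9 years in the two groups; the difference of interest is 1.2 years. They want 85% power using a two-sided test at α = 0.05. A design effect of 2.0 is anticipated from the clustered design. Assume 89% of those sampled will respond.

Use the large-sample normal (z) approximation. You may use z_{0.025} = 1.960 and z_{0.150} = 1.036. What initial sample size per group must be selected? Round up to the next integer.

n = 271 per group

n = (z_{α/2} + z_β)² · (σ₁² + σ₂²) / δ²
  = (1.960 + 1.036)² · (3.3² + 2.9² = 19.3) / 1.2²
  = 8.9760 · 19.3 / 1.44
  = 120.30
Design effect: 2.0 × 120.30 = 240.61.
Adjust for 89% response: 240.61 / 0.89 = 270.35.
Round up → n = 271 per group.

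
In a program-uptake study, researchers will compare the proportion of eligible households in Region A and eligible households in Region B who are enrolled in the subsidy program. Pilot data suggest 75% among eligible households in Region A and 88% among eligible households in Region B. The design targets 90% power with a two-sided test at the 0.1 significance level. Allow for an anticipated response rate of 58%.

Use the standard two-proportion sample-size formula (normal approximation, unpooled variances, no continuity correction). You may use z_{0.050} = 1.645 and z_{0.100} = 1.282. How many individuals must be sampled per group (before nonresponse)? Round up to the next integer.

n = (z_{α/2} + z_β)² · [p₁(1−p₁) + p₂(1−p₂)] / (p₁ − p₂)²
  = (1.645 + 1.282)² · (0.75·0.25 + 0.88·0.12) / (-0.13)²
  = (2.927)² · (0.1875 + 0.1056) / 0.0169
  = 8.5673 · 0.2931 / 0.0169
  = 148.58
Adjust for 58% response: 148.58 / 0.58 = 256.18.
Round up → n = 257 per group.

n = 257 per group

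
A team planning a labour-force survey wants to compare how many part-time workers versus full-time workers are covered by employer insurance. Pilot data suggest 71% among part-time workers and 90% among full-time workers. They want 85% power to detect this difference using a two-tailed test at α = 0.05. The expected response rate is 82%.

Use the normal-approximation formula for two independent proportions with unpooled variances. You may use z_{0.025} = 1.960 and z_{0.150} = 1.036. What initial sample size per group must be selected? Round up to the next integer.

n = 90 per group

n = (z_{α/2} + z_β)² · [p₁(1−p₁) + p₂(1−p₂)] / (p₁ − p₂)²
  = (1.960 + 1.036)² · (0.71·0.29 + 0.90·0.10) / (-0.19)²
  = (2.996)² · (0.2059 + 0.0900) / 0.0361
  = 8.9760 · 0.2959 / 0.0361
  = 73.57
Adjust for 82% response: 73.57 / 0.82 = 89.72.
Round up → n = 90 per group.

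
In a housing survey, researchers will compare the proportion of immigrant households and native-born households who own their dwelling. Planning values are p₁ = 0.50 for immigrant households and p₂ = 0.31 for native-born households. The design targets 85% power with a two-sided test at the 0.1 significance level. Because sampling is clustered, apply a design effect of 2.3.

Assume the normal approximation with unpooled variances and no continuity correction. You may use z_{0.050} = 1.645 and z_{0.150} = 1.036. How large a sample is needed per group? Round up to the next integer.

n = 213 per group

n = (z_{α/2} + z_β)² · [p₁(1−p₁) + p₂(1−p₂)] / (p₁ − p₂)²
  = (1.645 + 1.036)² · (0.50·0.50 + 0.31·0.69) / (0.19)²
  = (2.681)² · (0.2500 + 0.2139) / 0.0361
  = 7.1878 · 0.4639 / 0.0361
  = 92.37
Design effect: 2.3 × 92.37 = 212.44.
Round up → n = 213 per group.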